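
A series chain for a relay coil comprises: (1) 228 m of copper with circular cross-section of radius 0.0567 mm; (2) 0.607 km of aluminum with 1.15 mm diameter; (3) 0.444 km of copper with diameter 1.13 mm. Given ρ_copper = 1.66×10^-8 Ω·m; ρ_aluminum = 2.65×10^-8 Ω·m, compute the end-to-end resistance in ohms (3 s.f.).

Seg 1: A = πr² = π(5.6700e-05 m)² = 1.010e-08 m²
R_1 = (1.66×10^-8)(228)/(1.010e-08) = 374.7 Ω
Seg 2: A = π(d/2)² = π(5.7500e-04 m)² = 1.039e-06 m²
R_2 = (2.65×10^-8)(607)/(1.039e-06) = 15.49 Ω
Seg 3: A = π(d/2)² = π(5.6500e-04 m)² = 1.003e-06 m²
R_3 = (1.66×10^-8)(444)/(1.003e-06) = 7.349 Ω
R_total = R_1 + R_2 + R_3 = 398 Ω

398 Ω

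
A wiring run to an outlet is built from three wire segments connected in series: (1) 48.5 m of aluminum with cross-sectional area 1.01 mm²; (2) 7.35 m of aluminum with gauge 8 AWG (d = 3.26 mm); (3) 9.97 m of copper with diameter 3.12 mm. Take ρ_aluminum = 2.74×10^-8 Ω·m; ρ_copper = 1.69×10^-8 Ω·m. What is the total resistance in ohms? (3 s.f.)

Seg 1: A = 1.01 mm² = 1.010e-06 m²
R_1 = (2.74×10^-8)(48.5)/(1.010e-06) = 1.316 Ω
Seg 2: A = π(3.26/2 mm)² = π(1.6300e-03 m)² = 8.347e-06 m²
R_2 = (2.74×10^-8)(7.35)/(8.347e-06) = 0.02413 Ω
Seg 3: A = π(d/2)² = π(1.5600e-03 m)² = 7.645e-06 m²
R_3 = (1.69×10^-8)(9.97)/(7.645e-06) = 0.02204 Ω
R_total = R_1 + R_2 + R_3 = 1.36 Ω

1.36 Ω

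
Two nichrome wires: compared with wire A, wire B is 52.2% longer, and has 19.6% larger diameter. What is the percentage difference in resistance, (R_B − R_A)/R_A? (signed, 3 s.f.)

6.40%

R ∝ L/d², so R_B/R_A = (1 + 52.2/100) × (1 + 19.6/100)⁻²
= 1.522 × 0.6991 = 1.064
(R_B − R_A)/R_A = 1.064 − 1 = 6.40%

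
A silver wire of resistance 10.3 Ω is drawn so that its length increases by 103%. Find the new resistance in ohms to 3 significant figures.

42.4 Ω

k = 1 + 103/100 = 2.03; volume constant ⇒ A' = A/k, so R' = k²R.
R' = 4.121 × 10.3 = 42.4 Ω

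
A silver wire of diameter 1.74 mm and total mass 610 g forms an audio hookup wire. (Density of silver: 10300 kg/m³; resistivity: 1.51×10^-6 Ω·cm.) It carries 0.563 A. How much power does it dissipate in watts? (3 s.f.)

0.0501 W

ρ = 1.51×10^-6 Ω·cm = 1.51×10^-8 Ω·m
A = π(d/2)² = π(8.7000e-04 m)² = 2.3779e-06 m²
L = m/(density·A) = 0.61/(10300×2.3779e-06) = 24.91 m
R = ρL/A = (1.51×10^-8)(24.91)/(2.3779e-06) = 0.1582 Ω
P = I²R = (0.563)² × 0.1582 = 0.0501 W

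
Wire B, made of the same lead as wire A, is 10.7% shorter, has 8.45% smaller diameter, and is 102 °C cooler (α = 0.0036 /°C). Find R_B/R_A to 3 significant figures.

R ∝ ρL/d² with ρ ∝ (1+αΔT), so R_B/R_A = (1 − 10.7/100) × (1 − 8.45/100)⁻² × (1 − 0.0036×102)
= 0.893 × 1.193 × 0.6328 = 0.674

0.674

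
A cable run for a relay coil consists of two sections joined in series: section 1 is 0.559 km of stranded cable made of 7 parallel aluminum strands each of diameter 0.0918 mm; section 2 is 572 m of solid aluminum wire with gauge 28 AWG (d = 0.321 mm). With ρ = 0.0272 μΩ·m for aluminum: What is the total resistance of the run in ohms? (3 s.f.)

520 Ω

ρ = 0.0272 μΩ·m = 2.72×10^-8 Ω·m
Section 1: A_strand = π(4.5900e-05)² = 6.619e-09 m²; R₁ = ρL/(N·A_s) = (2.72×10^-8)(559)/(7×6.619e-09) = 328.2 Ω
Section 2: A = π(0.321/2 mm)² = π(1.6050e-04 m)² = 8.093e-08 m²
R₂ = (2.72×10^-8)(572)/(8.093e-08) = 192.2 Ω
R = R₁ + R₂ = 520 Ω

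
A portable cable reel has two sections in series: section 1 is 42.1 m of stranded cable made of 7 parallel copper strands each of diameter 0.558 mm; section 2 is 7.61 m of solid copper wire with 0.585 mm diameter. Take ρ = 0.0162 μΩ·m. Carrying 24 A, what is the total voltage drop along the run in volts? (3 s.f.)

20.6 V

ρ = 0.0162 μΩ·m = 1.62×10^-8 Ω·m
Section 1: A_strand = π(2.7900e-04)² = 2.445e-07 m²; R₁ = ρL/(N·A_s) = (1.62×10^-8)(42.1)/(7×2.445e-07) = 0.3984 Ω
Section 2: A = π(d/2)² = π(2.9250e-04 m)² = 2.688e-07 m²
R₂ = (1.62×10^-8)(7.61)/(2.688e-07) = 0.4587 Ω
R = R₁ + R₂ = 0.8571 Ω
V = IR = 24 × 0.8571 = 20.6 V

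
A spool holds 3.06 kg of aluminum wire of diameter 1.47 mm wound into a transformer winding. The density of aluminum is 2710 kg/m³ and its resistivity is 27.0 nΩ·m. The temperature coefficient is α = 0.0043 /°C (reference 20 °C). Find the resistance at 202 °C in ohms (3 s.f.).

ρ = 27.0 nΩ·m = 2.70×10^-8 Ω·m
A = π(d/2)² = π(7.3500e-04 m)² = 1.6972e-06 m²
L = m/(density·A) = 3.06/(2710×1.6972e-06) = 665.3 m
R = ρL/A = (2.70×10^-8)(665.3)/(1.6972e-06) = 10.58 Ω
R(202 °C) = 10.58 × (1 + 0.0043×182) = 18.9 Ω

18.9 Ω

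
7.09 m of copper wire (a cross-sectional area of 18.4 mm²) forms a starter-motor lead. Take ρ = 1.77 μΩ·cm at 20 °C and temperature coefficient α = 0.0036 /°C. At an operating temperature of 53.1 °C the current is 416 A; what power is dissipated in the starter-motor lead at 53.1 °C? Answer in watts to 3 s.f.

ρ = 1.77 μΩ·cm = 1.77×10^-8 Ω·m
A = 18.4 mm² = 1.840e-05 m²
R₍20₎ = ρL/A = (1.77×10^-8)(7.09)/(1.840e-05) = 0.00682 Ω
R₍53.1₎ = R₍20₎(1 + αΔT) = 0.00682 × (1 + 0.0036×33.1) = 0.007633 Ω
P = I²R = (416)² × 0.007633 = 1320 W

1320 W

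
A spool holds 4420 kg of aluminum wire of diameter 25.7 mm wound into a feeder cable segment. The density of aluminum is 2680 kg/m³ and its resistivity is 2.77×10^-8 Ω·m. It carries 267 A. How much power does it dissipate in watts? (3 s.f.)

12100 W

A = π(d/2)² = π(1.2850e-02 m)² = 5.1875e-04 m²
L = m/(density·A) = 4420/(2680×5.1875e-04) = 3179 m
R = ρL/A = (2.77×10^-8)(3179)/(5.1875e-04) = 0.1698 Ω
P = I²R = (267)² × 0.1698 = 12100 W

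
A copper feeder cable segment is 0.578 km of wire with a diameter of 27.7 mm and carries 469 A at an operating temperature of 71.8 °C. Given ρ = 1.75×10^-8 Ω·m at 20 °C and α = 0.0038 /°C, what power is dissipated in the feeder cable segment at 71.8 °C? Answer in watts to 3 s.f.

4420 W

A = π(d/2)² = π(1.3850e-02 m)² = 6.026e-04 m²
R₍20₎ = ρL/A = (1.75×10^-8)(578)/(6.026e-04) = 0.01678 Ω
R₍71.8₎ = R₍20₎(1 + αΔT) = 0.01678 × (1 + 0.0038×51.8) = 0.02009 Ω
P = I²R = (469)² × 0.02009 = 4420 W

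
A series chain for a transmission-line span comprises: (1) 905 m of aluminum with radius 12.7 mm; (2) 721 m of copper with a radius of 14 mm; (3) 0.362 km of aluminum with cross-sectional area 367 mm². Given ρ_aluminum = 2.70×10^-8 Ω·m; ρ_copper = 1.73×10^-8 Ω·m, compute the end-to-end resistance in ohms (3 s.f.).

0.0951 Ω

Seg 1: A = πr² = π(1.2700e-02 m)² = 5.067e-04 m²
R_1 = (2.70×10^-8)(905)/(5.067e-04) = 0.04822 Ω
Seg 2: A = πr² = π(1.4000e-02 m)² = 6.158e-04 m²
R_2 = (1.73×10^-8)(721)/(6.158e-04) = 0.02026 Ω
Seg 3: A = 367 mm² = 3.670e-04 m²
R_3 = (2.70×10^-8)(362)/(3.670e-04) = 0.02663 Ω
R_total = R_1 + R_2 + R_3 = 0.0951 Ω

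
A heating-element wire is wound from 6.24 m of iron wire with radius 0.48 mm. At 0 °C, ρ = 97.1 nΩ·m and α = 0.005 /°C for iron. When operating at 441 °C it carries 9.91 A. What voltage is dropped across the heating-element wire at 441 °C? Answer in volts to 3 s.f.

ρ = 97.1 nΩ·m = 9.71×10^-8 Ω·m
A = πr² = π(4.8000e-04 m)² = 7.238e-07 m²
R₍0₎ = ρL/A = (9.71×10^-8)(6.24)/(7.238e-07) = 0.8371 Ω
R₍441₎ = R₍0₎(1 + αΔT) = 0.8371 × (1 + 0.005×441) = 2.683 Ω
V = IR = 9.91 × 2.683 = 26.6 V

26.6 V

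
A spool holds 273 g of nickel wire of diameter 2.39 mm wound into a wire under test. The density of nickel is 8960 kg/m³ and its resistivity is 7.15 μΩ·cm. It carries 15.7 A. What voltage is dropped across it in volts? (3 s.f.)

ρ = 7.15 μΩ·cm = 7.15×10^-8 Ω·m
A = π(d/2)² = π(1.1950e-03 m)² = 4.4863e-06 m²
L = m/(density·A) = 0.273/(8960×4.4863e-06) = 6.792 m
R = ρL/A = (7.15×10^-8)(6.792)/(4.4863e-06) = 0.1082 Ω
V = IR = 15.7 × 0.1082 = 1.70 V

1.70 V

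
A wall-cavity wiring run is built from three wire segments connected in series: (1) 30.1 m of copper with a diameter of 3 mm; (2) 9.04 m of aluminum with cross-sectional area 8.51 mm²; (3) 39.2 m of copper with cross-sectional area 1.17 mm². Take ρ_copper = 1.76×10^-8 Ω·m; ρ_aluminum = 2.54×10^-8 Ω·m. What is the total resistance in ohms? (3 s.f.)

Seg 1: A = π(d/2)² = π(1.5000e-03 m)² = 7.069e-06 m²
R_1 = (1.76×10^-8)(30.1)/(7.069e-06) = 0.07495 Ω
Seg 2: A = 8.51 mm² = 8.510e-06 m²
R_2 = (2.54×10^-8)(9.04)/(8.510e-06) = 0.02698 Ω
Seg 3: A = 1.17 mm² = 1.170e-06 m²
R_3 = (1.76×10^-8)(39.2)/(1.170e-06) = 0.5897 Ω
R_total = R_1 + R_2 + R_3 = 0.692 Ω

0.692 Ω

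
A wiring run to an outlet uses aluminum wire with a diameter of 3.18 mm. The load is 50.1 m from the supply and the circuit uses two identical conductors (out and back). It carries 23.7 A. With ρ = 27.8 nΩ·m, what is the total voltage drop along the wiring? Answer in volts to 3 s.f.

8.31 V

ρ = 27.8 nΩ·m = 2.78×10^-8 Ω·m
A = π(d/2)² = π(1.5900e-03 m)² = 7.942e-06 m²
Total conductor length (both ways) L = 2 × 50.1 = 100.2 m
R = ρL/A = (2.78×10^-8)(100.2)/(7.942e-06) = 0.3507 Ω
V = IR = 23.7 × 0.3507 = 8.31 V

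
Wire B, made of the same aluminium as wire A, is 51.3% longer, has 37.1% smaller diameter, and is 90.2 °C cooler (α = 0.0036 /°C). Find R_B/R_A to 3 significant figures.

R ∝ ρL/d² with ρ ∝ (1+αΔT), so R_B/R_A = (1 + 51.3/100) × (1 − 37.1/100)⁻² × (1 − 0.0036×90.2)
= 1.513 × 2.527 × 0.6753 = 2.58

2.58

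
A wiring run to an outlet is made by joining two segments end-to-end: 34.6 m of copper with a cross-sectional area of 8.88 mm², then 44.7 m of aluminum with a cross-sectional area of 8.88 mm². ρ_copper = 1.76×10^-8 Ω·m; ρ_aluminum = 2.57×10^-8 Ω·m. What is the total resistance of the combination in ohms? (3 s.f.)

0.198 Ω

Segment 1: A = 8.88 mm² = 8.880e-06 m²
R₁ = ρL/A = (1.76×10^-8)(34.6)/(8.880e-06) = 0.06858 Ω
R₂ = (2.57×10^-8)(44.7)/(8.880e-06) = 0.1294 Ω
R = R₁ + R₂ = 0.198 Ω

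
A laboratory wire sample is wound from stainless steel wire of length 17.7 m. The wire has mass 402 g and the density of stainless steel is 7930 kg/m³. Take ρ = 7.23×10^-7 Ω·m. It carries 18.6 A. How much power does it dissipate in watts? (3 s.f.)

1550 W

A = m/(density·L) = 0.402/(7930×17.7) = 2.8640e-06 m²
R = ρL/A = (7.23×10^-7)(17.7)/(2.8640e-06) = 4.468 Ω
P = I²R = (18.6)² × 4.468 = 1550 W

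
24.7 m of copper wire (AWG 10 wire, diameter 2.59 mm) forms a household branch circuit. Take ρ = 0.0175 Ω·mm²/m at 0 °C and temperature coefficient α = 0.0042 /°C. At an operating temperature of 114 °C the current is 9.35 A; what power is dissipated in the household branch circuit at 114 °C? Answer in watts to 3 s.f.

10.6 W

ρ = 0.0175 Ω·mm²/m = 1.75×10^-8 Ω·m
A = π(2.59/2 mm)² = π(1.2950e-03 m)² = 5.269e-06 m²
R₍0₎ = ρL/A = (1.75×10^-8)(24.7)/(5.269e-06) = 0.08204 Ω
R₍114₎ = R₍0₎(1 + αΔT) = 0.08204 × (1 + 0.0042×114) = 0.1213 Ω
P = I²R = (9.35)² × 0.1213 = 10.6 W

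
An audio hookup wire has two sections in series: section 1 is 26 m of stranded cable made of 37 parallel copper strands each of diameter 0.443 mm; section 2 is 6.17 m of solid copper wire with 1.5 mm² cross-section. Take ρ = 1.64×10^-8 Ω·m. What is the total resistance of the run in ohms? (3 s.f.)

Section 1: A_strand = π(2.2150e-04)² = 1.541e-07 m²; R₁ = ρL/(N·A_s) = (1.64×10^-8)(26)/(37×1.541e-07) = 0.07477 Ω
Section 2: A = 1.5 mm² = 1.500e-06 m²
R₂ = (1.64×10^-8)(6.17)/(1.500e-06) = 0.06746 Ω
R = R₁ + R₂ = 0.142 Ω

0.142 Ω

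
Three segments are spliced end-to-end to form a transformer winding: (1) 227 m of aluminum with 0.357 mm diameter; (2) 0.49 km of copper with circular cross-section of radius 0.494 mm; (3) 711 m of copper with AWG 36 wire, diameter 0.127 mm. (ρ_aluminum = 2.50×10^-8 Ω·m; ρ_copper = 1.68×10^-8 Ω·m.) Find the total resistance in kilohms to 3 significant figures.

1.01 kΩ

Seg 1: A = π(d/2)² = π(1.7850e-04 m)² = 1.001e-07 m²
R_1 = (2.50×10^-8)(227)/(1.001e-07) = 56.69 Ω
Seg 2: A = πr² = π(4.9400e-04 m)² = 7.667e-07 m²
R_2 = (1.68×10^-8)(490)/(7.667e-07) = 10.74 Ω
Seg 3: A = π(0.127/2 mm)² = π(6.3500e-05 m)² = 1.267e-08 m²
R_3 = (1.68×10^-8)(711)/(1.267e-08) = 942.9 Ω
R_total = R_1 + R_2 + R_3 = 1.01 kΩ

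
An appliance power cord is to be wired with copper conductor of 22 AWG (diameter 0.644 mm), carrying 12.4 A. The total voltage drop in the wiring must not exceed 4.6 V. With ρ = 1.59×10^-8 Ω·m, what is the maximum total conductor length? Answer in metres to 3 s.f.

A = π(0.644/2 mm)² = π(3.2200e-04 m)² = 3.257e-07 m²
L_max = V_max·A/(1·ρI) = (4.6)(3.257e-07)/(1.59×10^-8×12.4) = 7.60 m

7.60 m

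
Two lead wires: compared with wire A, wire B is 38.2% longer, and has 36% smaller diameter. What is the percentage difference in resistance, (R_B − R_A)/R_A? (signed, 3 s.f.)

237%

R ∝ L/d², so R_B/R_A = (1 + 38.2/100) × (1 − 36/100)⁻²
= 1.382 × 2.441 = 3.374
(R_B − R_A)/R_A = 3.374 − 1 = 237%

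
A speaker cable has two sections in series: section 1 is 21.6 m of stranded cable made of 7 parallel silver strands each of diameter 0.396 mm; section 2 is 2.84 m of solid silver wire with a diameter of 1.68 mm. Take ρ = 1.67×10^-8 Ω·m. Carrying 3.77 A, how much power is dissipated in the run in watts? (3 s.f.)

Section 1: A_strand = π(1.9800e-04)² = 1.232e-07 m²; R₁ = ρL/(N·A_s) = (1.67×10^-8)(21.6)/(7×1.232e-07) = 0.4184 Ω
Section 2: A = π(d/2)² = π(8.4000e-04 m)² = 2.217e-06 m²
R₂ = (1.67×10^-8)(2.84)/(2.217e-06) = 0.0214 Ω
R = R₁ + R₂ = 0.4398 Ω
P = I²R = (3.77)² × 0.4398 = 6.25 W

6.25 W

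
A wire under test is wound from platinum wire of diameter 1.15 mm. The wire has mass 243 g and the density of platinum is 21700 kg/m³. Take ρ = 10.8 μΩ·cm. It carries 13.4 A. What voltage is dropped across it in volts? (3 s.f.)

ρ = 10.8 μΩ·cm = 1.08×10^-7 Ω·m
A = π(d/2)² = π(5.7500e-04 m)² = 1.0387e-06 m²
L = m/(density·A) = 0.243/(21700×1.0387e-06) = 10.78 m
R = ρL/A = (1.08×10^-7)(10.78)/(1.0387e-06) = 1.121 Ω
V = IR = 13.4 × 1.121 = 15.0 V

15.0 V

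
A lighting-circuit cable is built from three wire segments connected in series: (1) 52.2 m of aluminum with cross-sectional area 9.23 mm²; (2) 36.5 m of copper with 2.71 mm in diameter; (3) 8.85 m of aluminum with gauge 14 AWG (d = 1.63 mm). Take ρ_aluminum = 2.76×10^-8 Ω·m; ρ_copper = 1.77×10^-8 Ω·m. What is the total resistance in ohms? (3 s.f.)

0.385 Ω

Seg 1: A = 9.23 mm² = 9.230e-06 m²
R_1 = (2.76×10^-8)(52.2)/(9.230e-06) = 0.1561 Ω
Seg 2: A = π(d/2)² = π(1.3550e-03 m)² = 5.768e-06 m²
R_2 = (1.77×10^-8)(36.5)/(5.768e-06) = 0.112 Ω
Seg 3: A = π(1.63/2 mm)² = π(8.1500e-04 m)² = 2.087e-06 m²
R_3 = (2.76×10^-8)(8.85)/(2.087e-06) = 0.1171 Ω
R_total = R_1 + R_2 + R_3 = 0.385 Ω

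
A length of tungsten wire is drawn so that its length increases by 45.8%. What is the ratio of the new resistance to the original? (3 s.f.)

k = 1 + 45.8/100 = 1.458; volume constant ⇒ A' = A/k, so R' = k²R.
Factor = 2.13

2.13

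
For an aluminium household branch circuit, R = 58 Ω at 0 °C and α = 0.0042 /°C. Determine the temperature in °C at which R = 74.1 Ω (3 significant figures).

66.1 °C

R = R₀(1 + α(T − T₀)) ⇒ T = T₀ + (R/R₀ − 1)/α
T = 0 + (74.1/58 − 1)/0.0042 = 0 + (0.2776)/0.0042 = 66.1 °C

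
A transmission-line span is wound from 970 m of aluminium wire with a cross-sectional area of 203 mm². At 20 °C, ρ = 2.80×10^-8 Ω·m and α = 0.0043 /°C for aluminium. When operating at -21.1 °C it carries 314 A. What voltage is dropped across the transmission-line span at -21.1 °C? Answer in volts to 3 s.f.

A = 203 mm² = 2.030e-04 m²
R₍20₎ = ρL/A = (2.80×10^-8)(970)/(2.030e-04) = 0.1338 Ω
R₍-21.1₎ = R₍20₎(1 + αΔT) = 0.1338 × (1 + 0.0043×-41.1) = 0.1101 Ω
V = IR = 314 × 0.1101 = 34.6 V

34.6 V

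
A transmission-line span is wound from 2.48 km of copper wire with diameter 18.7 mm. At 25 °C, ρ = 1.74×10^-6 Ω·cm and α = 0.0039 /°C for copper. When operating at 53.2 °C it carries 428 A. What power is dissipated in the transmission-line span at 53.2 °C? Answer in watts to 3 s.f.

31900 W

ρ = 1.74×10^-6 Ω·cm = 1.74×10^-8 Ω·m
A = π(d/2)² = π(9.3500e-03 m)² = 2.746e-04 m²
R₍25₎ = ρL/A = (1.74×10^-8)(2480)/(2.746e-04) = 0.1571 Ω
R₍53.2₎ = R₍25₎(1 + αΔT) = 0.1571 × (1 + 0.0039×28.2) = 0.1744 Ω
P = I²R = (428)² × 0.1744 = 31900 W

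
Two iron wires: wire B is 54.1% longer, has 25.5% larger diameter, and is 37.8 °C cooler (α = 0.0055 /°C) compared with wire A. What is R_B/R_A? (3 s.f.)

R ∝ ρL/d² with ρ ∝ (1+αΔT), so R_B/R_A = (1 + 54.1/100) × (1 + 25.5/100)⁻² × (1 − 0.0055×37.8)
= 1.541 × 0.6349 × 0.7921 = 0.775

0.775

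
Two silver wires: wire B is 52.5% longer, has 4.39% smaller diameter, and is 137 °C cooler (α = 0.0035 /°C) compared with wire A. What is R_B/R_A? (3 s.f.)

0.868

R ∝ ρL/d² with ρ ∝ (1+αΔT), so R_B/R_A = (1 + 52.5/100) × (1 − 4.39/100)⁻² × (1 − 0.0035×137)
= 1.525 × 1.094 × 0.5205 = 0.868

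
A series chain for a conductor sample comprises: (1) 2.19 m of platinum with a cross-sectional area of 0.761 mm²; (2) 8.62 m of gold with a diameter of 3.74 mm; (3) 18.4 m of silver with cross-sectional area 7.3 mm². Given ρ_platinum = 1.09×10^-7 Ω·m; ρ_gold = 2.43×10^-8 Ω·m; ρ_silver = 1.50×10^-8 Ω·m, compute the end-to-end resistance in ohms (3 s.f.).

0.371 Ω

Seg 1: A = 0.761 mm² = 7.610e-07 m²
R_1 = (1.09×10^-7)(2.19)/(7.610e-07) = 0.3137 Ω
Seg 2: A = π(d/2)² = π(1.8700e-03 m)² = 1.099e-05 m²
R_2 = (2.43×10^-8)(8.62)/(1.099e-05) = 0.01907 Ω
Seg 3: A = 7.3 mm² = 7.300e-06 m²
R_3 = (1.50×10^-8)(18.4)/(7.300e-06) = 0.03781 Ω
R_total = R_1 + R_2 + R_3 = 0.371 Ω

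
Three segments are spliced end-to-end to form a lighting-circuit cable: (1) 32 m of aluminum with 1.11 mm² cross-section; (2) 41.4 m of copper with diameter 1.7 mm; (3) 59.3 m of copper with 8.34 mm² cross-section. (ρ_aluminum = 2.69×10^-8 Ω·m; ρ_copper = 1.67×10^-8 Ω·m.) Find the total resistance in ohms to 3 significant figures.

1.20 Ω

Seg 1: A = 1.11 mm² = 1.110e-06 m²
R_1 = (2.69×10^-8)(32)/(1.110e-06) = 0.7755 Ω
Seg 2: A = π(d/2)² = π(8.5000e-04 m)² = 2.270e-06 m²
R_2 = (1.67×10^-8)(41.4)/(2.270e-06) = 0.3046 Ω
Seg 3: A = 8.34 mm² = 8.340e-06 m²
R_3 = (1.67×10^-8)(59.3)/(8.340e-06) = 0.1187 Ω
R_total = R_1 + R_2 + R_3 = 1.20 Ω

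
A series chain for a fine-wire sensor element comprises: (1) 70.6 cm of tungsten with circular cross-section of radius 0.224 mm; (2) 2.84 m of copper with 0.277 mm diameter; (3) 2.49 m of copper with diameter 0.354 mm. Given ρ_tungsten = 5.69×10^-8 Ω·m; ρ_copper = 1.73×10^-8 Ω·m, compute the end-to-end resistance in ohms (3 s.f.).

1.51 Ω

Seg 1: A = πr² = π(2.2400e-04 m)² = 1.576e-07 m²
R_1 = (5.69×10^-8)(0.706)/(1.576e-07) = 0.2548 Ω
Seg 2: A = π(d/2)² = π(1.3850e-04 m)² = 6.026e-08 m²
R_2 = (1.73×10^-8)(2.84)/(6.026e-08) = 0.8153 Ω
Seg 3: A = π(d/2)² = π(1.7700e-04 m)² = 9.842e-08 m²
R_3 = (1.73×10^-8)(2.49)/(9.842e-08) = 0.4377 Ω
R_total = R_1 + R_2 + R_3 = 1.51 Ω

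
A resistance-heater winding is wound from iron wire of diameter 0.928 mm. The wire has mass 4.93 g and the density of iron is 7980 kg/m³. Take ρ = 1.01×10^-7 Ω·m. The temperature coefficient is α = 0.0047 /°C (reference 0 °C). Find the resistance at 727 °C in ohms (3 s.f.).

A = π(d/2)² = π(4.6400e-04 m)² = 6.7637e-07 m²
L = m/(density·A) = 0.00493/(7980×6.7637e-07) = 0.9134 m
R = ρL/A = (1.01×10^-7)(0.9134)/(6.7637e-07) = 0.1364 Ω
R(727 °C) = 0.1364 × (1 + 0.0047×727) = 0.602 Ω

0.602 Ω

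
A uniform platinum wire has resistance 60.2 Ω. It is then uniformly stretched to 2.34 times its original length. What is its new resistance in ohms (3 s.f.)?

330 Ω

Volume constant ⇒ A' = A/k with k = 2.34. R' = ρ(kL)/(A/k) = k²R.
R' = 5.476 × 60.2 = 330 Ω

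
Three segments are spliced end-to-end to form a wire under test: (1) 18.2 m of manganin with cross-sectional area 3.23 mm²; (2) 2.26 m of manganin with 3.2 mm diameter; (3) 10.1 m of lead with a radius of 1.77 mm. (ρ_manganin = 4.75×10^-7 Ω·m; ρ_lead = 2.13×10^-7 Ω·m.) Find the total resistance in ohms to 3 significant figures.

3.03 Ω

Seg 1: A = 3.23 mm² = 3.230e-06 m²
R_1 = (4.75×10^-7)(18.2)/(3.230e-06) = 2.676 Ω
Seg 2: A = π(d/2)² = π(1.6000e-03 m)² = 8.042e-06 m²
R_2 = (4.75×10^-7)(2.26)/(8.042e-06) = 0.1335 Ω
Seg 3: A = πr² = π(1.7700e-03 m)² = 9.842e-06 m²
R_3 = (2.13×10^-7)(10.1)/(9.842e-06) = 0.2186 Ω
R_total = R_1 + R_2 + R_3 = 3.03 Ω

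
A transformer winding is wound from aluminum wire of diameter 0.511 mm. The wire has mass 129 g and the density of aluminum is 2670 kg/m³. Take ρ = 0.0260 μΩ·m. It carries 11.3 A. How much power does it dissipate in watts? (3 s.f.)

ρ = 0.0260 μΩ·m = 2.60×10^-8 Ω·m
A = π(d/2)² = π(2.5550e-04 m)² = 2.0508e-07 m²
L = m/(density·A) = 0.129/(2670×2.0508e-07) = 235.6 m
R = ρL/A = (2.60×10^-8)(235.6)/(2.0508e-07) = 29.87 Ω
P = I²R = (11.3)² × 29.87 = 3810 W

3810 W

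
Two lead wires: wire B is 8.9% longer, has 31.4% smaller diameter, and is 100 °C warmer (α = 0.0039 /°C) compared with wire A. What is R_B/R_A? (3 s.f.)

R ∝ ρL/d² with ρ ∝ (1+αΔT), so R_B/R_A = (1 + 8.9/100) × (1 − 31.4/100)⁻² × (1 + 0.0039×100)
= 1.089 × 2.125 × 1.39 = 3.22

3.22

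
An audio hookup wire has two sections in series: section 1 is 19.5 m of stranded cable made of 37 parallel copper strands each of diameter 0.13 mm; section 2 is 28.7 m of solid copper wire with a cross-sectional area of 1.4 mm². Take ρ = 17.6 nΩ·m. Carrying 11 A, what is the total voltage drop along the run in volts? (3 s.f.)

11.7 V

ρ = 17.6 nΩ·m = 1.76×10^-8 Ω·m
Section 1: A_strand = π(6.5000e-05)² = 1.327e-08 m²; R₁ = ρL/(N·A_s) = (1.76×10^-8)(19.5)/(37×1.327e-08) = 0.6988 Ω
Section 2: A = 1.4 mm² = 1.400e-06 m²
R₂ = (1.76×10^-8)(28.7)/(1.400e-06) = 0.3608 Ω
R = R₁ + R₂ = 1.06 Ω
V = IR = 11 × 1.06 = 11.7 V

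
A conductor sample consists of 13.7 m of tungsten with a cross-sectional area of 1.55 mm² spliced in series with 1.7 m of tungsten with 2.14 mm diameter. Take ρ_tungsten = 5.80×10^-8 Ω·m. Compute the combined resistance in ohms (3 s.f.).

0.540 Ω

Segment 1: A = 1.55 mm² = 1.550e-06 m²
R₁ = ρL/A = (5.80×10^-8)(13.7)/(1.550e-06) = 0.5126 Ω
Segment 2: A = π(d/2)² = π(1.0700e-03 m)² = 3.597e-06 m²
R₂ = (5.80×10^-8)(1.7)/(3.597e-06) = 0.02741 Ω
R = R₁ + R₂ = 0.540 Ω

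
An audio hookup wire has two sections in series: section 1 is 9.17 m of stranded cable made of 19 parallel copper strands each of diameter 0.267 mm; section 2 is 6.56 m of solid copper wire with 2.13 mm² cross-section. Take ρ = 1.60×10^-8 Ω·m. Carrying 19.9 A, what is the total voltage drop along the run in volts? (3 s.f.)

Section 1: A_strand = π(1.3350e-04)² = 5.599e-08 m²; R₁ = ρL/(N·A_s) = (1.60×10^-8)(9.17)/(19×5.599e-08) = 0.1379 Ω
Section 2: A = 2.13 mm² = 2.130e-06 m²
R₂ = (1.60×10^-8)(6.56)/(2.130e-06) = 0.04928 Ω
R = R₁ + R₂ = 0.1872 Ω
V = IR = 19.9 × 0.1872 = 3.73 V

3.73 V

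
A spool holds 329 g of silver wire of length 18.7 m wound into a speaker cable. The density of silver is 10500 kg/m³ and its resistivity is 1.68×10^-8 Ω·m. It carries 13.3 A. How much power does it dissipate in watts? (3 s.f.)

A = m/(density·L) = 0.329/(10500×18.7) = 1.6756e-06 m²
R = ρL/A = (1.68×10^-8)(18.7)/(1.6756e-06) = 0.1875 Ω
P = I²R = (13.3)² × 0.1875 = 33.2 W

33.2 W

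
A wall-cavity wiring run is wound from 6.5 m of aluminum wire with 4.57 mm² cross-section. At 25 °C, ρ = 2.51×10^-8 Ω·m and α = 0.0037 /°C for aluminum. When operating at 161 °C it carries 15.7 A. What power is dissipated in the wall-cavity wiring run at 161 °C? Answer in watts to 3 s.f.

A = 4.57 mm² = 4.570e-06 m²
R₍25₎ = ρL/A = (2.51×10^-8)(6.5)/(4.570e-06) = 0.0357 Ω
R₍161₎ = R₍25₎(1 + αΔT) = 0.0357 × (1 + 0.0037×136) = 0.05366 Ω
P = I²R = (15.7)² × 0.05366 = 13.2 W

13.2 W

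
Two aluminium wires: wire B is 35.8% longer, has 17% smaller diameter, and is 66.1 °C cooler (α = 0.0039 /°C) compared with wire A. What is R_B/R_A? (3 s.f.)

R ∝ ρL/d² with ρ ∝ (1+αΔT), so R_B/R_A = (1 + 35.8/100) × (1 − 17/100)⁻² × (1 − 0.0039×66.1)
= 1.358 × 1.452 × 0.7422 = 1.46

1.46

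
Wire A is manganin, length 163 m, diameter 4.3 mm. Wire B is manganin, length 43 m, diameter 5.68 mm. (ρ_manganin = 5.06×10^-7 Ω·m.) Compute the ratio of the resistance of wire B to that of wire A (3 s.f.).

0.151

R ∝ ρL/d², so R_B/R_A = (L_B/L_A) × (d_A/d_B)²
= (43/163) × (4.3/5.68)² = 0.151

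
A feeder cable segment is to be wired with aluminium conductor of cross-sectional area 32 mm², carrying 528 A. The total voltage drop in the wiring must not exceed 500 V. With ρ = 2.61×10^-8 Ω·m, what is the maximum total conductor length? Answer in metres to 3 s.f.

1160 m

A = 32 mm² = 3.200e-05 m²
L_max = V_max·A/(1·ρI) = (500)(3.200e-05)/(2.61×10^-8×528) = 1160 m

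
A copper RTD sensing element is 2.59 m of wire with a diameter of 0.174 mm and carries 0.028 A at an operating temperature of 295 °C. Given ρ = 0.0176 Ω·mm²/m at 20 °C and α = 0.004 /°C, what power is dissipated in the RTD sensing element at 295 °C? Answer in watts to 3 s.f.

0.00316 W

ρ = 0.0176 Ω·mm²/m = 1.76×10^-8 Ω·m
A = π(d/2)² = π(8.7000e-05 m)² = 2.378e-08 m²
R₍20₎ = ρL/A = (1.76×10^-8)(2.59)/(2.378e-08) = 1.917 Ω
R₍295₎ = R₍20₎(1 + αΔT) = 1.917 × (1 + 0.004×275) = 4.026 Ω
P = I²R = (0.028)² × 4.026 = 0.00316 W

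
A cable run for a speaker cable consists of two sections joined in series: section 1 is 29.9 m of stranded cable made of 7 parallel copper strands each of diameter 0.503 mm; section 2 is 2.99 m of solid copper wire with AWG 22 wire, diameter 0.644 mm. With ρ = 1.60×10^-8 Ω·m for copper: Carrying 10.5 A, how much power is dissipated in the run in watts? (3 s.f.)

54.1 W

Section 1: A_strand = π(2.5150e-04)² = 1.987e-07 m²; R₁ = ρL/(N·A_s) = (1.60×10^-8)(29.9)/(7×1.987e-07) = 0.3439 Ω
Section 2: A = π(0.644/2 mm)² = π(3.2200e-04 m)² = 3.257e-07 m²
R₂ = (1.60×10^-8)(2.99)/(3.257e-07) = 0.1469 Ω
R = R₁ + R₂ = 0.4908 Ω
P = I²R = (10.5)² × 0.4908 = 54.1 W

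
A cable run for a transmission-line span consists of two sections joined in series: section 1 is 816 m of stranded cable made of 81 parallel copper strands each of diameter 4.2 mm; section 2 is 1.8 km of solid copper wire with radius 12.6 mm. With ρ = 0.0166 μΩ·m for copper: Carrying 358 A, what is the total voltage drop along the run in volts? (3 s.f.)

25.8 V

ρ = 0.0166 μΩ·m = 1.66×10^-8 Ω·m
Section 1: A_strand = π(2.1000e-03)² = 1.385e-05 m²; R₁ = ρL/(N·A_s) = (1.66×10^-8)(816)/(81×1.385e-05) = 0.01207 Ω
Section 2: A = πr² = π(1.2600e-02 m)² = 4.988e-04 m²
R₂ = (1.66×10^-8)(1800)/(4.988e-04) = 0.05991 Ω
R = R₁ + R₂ = 0.07198 Ω
V = IR = 358 × 0.07198 = 25.8 V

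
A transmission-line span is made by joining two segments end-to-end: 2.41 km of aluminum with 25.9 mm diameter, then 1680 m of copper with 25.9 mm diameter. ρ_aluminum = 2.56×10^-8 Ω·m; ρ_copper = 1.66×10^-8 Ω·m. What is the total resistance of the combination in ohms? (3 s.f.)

0.170 Ω

Segment 1: A = π(d/2)² = π(1.2950e-02 m)² = 5.269e-04 m²
R₁ = ρL/A = (2.56×10^-8)(2410)/(5.269e-04) = 0.1171 Ω
R₂ = (1.66×10^-8)(1680)/(5.269e-04) = 0.05293 Ω
R = R₁ + R₂ = 0.170 Ω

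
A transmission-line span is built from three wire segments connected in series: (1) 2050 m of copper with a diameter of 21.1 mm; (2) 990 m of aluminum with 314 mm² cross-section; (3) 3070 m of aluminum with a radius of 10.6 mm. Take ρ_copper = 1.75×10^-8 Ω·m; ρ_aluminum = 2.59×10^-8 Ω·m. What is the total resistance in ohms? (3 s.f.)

Seg 1: A = π(d/2)² = π(1.0550e-02 m)² = 3.497e-04 m²
R_1 = (1.75×10^-8)(2050)/(3.497e-04) = 0.1026 Ω
Seg 2: A = 314 mm² = 3.140e-04 m²
R_2 = (2.59×10^-8)(990)/(3.140e-04) = 0.08166 Ω
Seg 3: A = πr² = π(1.0600e-02 m)² = 3.530e-04 m²
R_3 = (2.59×10^-8)(3070)/(3.530e-04) = 0.2253 Ω
R_total = R_1 + R_2 + R_3 = 0.410 Ω

0.410 Ω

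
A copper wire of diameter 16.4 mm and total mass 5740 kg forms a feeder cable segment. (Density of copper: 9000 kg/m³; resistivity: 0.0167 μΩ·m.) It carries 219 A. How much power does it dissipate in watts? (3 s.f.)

ρ = 0.0167 μΩ·m = 1.67×10^-8 Ω·m
A = π(d/2)² = π(8.2000e-03 m)² = 2.1124e-04 m²
L = m/(density·A) = 5740/(9000×2.1124e-04) = 3019 m
R = ρL/A = (1.67×10^-8)(3019)/(2.1124e-04) = 0.2387 Ω
P = I²R = (219)² × 0.2387 = 11400 W

11400 W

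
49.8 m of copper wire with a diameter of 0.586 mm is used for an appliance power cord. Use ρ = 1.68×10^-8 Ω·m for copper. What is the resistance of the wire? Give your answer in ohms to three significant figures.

A = π(d/2)² = π(2.9300e-04 m)² = 2.697e-07 m²
R = ρL/A = (1.68×10^-8)(49.8 m)/(2.697e-07 m²) = 3.10 Ω

3.10 Ω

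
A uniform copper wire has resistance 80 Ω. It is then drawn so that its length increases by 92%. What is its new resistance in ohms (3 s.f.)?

k = 1 + 92/100 = 1.92; volume constant ⇒ A' = A/k, so R' = k²R.
R' = 3.686 × 80 = 295 Ω

295 Ω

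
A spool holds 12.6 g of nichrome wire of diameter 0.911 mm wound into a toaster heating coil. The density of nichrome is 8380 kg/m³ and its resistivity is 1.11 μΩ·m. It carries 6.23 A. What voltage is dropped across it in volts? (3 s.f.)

24.5 V

ρ = 1.11 μΩ·m = 1.11×10^-6 Ω·m
A = π(d/2)² = π(4.5550e-04 m)² = 6.5182e-07 m²
L = m/(density·A) = 0.0126/(8380×6.5182e-07) = 2.307 m
R = ρL/A = (1.11×10^-6)(2.307)/(6.5182e-07) = 3.928 Ω
V = IR = 6.23 × 3.928 = 24.5 V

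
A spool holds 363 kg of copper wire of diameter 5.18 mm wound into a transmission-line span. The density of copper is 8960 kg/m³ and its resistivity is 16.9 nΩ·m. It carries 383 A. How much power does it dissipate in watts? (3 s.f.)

2.26×10^5 W

ρ = 16.9 nΩ·m = 1.69×10^-8 Ω·m
A = π(d/2)² = π(2.5900e-03 m)² = 2.1074e-05 m²
L = m/(density·A) = 363/(8960×2.1074e-05) = 1922 m
R = ρL/A = (1.69×10^-8)(1922)/(2.1074e-05) = 1.542 Ω
P = I²R = (383)² × 1.542 = 2.26×10^5 W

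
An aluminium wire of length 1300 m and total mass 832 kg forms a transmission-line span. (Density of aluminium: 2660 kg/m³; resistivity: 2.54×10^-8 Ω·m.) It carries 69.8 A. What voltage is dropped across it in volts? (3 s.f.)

9.58 V

A = m/(density·L) = 832/(2660×1300) = 2.4060e-04 m²
R = ρL/A = (2.54×10^-8)(1300)/(2.4060e-04) = 0.1372 Ω
V = IR = 69.8 × 0.1372 = 9.58 V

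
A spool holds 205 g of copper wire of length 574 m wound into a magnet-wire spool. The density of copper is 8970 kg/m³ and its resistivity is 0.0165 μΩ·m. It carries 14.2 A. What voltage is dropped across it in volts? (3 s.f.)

3380 V

ρ = 0.0165 μΩ·m = 1.65×10^-8 Ω·m
A = m/(density·L) = 0.205/(8970×574) = 3.9815e-08 m²
R = ρL/A = (1.65×10^-8)(574)/(3.9815e-08) = 237.9 Ω
V = IR = 14.2 × 237.9 = 3380 V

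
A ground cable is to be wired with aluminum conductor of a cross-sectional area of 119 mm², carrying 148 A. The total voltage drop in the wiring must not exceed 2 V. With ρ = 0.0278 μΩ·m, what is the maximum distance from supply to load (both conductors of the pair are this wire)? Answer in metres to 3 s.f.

ρ = 0.0278 μΩ·m = 2.78×10^-8 Ω·m
A = 119 mm² = 1.190e-04 m²
L_max = V_max·A/(2·ρI) = (2)(1.190e-04)/(2×2.78×10^-8×148) = 28.9 m

28.9 m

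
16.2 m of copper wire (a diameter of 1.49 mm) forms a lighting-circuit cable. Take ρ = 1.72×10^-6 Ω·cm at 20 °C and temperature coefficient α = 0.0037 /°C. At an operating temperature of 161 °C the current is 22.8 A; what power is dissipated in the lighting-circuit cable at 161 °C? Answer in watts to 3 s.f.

126 W

ρ = 1.72×10^-6 Ω·cm = 1.72×10^-8 Ω·m
A = π(d/2)² = π(7.4500e-04 m)² = 1.744e-06 m²
R₍20₎ = ρL/A = (1.72×10^-8)(16.2)/(1.744e-06) = 0.1598 Ω
R₍161₎ = R₍20₎(1 + αΔT) = 0.1598 × (1 + 0.0037×141) = 0.2432 Ω
P = I²R = (22.8)² × 0.2432 = 126 W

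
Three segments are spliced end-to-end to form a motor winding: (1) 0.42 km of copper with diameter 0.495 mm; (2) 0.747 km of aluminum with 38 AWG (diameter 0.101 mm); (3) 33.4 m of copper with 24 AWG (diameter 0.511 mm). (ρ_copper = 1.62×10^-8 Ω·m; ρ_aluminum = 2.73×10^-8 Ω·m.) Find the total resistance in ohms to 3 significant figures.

Seg 1: A = π(d/2)² = π(2.4750e-04 m)² = 1.924e-07 m²
R_1 = (1.62×10^-8)(420)/(1.924e-07) = 35.36 Ω
Seg 2: A = π(0.101/2 mm)² = π(5.0500e-05 m)² = 8.012e-09 m²
R_2 = (2.73×10^-8)(747)/(8.012e-09) = 2545 Ω
Seg 3: A = π(0.511/2 mm)² = π(2.5550e-04 m)² = 2.051e-07 m²
R_3 = (1.62×10^-8)(33.4)/(2.051e-07) = 2.638 Ω
R_total = R_1 + R_2 + R_3 = 2580 Ω

2580 Ω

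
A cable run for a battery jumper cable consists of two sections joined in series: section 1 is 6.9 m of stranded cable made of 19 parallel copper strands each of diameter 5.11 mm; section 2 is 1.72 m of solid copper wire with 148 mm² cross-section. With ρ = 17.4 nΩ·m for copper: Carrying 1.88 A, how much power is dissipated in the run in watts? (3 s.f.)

ρ = 17.4 nΩ·m = 1.74×10^-8 Ω·m
Section 1: A_strand = π(2.5550e-03)² = 2.051e-05 m²; R₁ = ρL/(N·A_s) = (1.74×10^-8)(6.9)/(19×2.051e-05) = 3.081×10^-4 Ω
Section 2: A = 148 mm² = 1.480e-04 m²
R₂ = (1.74×10^-8)(1.72)/(1.480e-04) = 2.022×10^-4 Ω
R = R₁ + R₂ = 5.103×10^-4 Ω
P = I²R = (1.88)² × 5.103×10^-4 = 0.00180 W

0.00180 W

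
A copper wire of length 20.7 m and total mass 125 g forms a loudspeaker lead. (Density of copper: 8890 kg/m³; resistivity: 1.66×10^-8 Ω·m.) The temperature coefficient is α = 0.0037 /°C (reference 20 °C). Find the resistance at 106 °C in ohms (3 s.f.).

0.667 Ω

A = m/(density·L) = 0.125/(8890×20.7) = 6.7926e-07 m²
R = ρL/A = (1.66×10^-8)(20.7)/(6.7926e-07) = 0.5059 Ω
R(106 °C) = 0.5059 × (1 + 0.0037×86) = 0.667 Ω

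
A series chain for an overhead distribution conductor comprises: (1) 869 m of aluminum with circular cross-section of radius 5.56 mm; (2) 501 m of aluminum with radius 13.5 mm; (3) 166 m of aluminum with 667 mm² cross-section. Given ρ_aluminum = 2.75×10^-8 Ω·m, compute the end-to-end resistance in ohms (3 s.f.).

0.277 Ω

Seg 1: A = πr² = π(5.5600e-03 m)² = 9.712e-05 m²
R_1 = (2.75×10^-8)(869)/(9.712e-05) = 0.2461 Ω
Seg 2: A = πr² = π(1.3500e-02 m)² = 5.726e-04 m²
R_2 = (2.75×10^-8)(501)/(5.726e-04) = 0.02406 Ω
Seg 3: A = 667 mm² = 6.670e-04 m²
R_3 = (2.75×10^-8)(166)/(6.670e-04) = 0.006844 Ω
R_total = R_1 + R_2 + R_3 = 0.277 Ω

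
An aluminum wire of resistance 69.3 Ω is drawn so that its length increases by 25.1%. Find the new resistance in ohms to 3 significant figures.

108 Ω

k = 1 + 25.1/100 = 1.251; volume constant ⇒ A' = A/k, so R' = k²R.
R' = 1.565 × 69.3 = 108 Ω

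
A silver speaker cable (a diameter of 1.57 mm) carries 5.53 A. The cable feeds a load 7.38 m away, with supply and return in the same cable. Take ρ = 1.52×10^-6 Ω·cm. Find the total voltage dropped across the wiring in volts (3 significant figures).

ρ = 1.52×10^-6 Ω·cm = 1.52×10^-8 Ω·m
A = π(d/2)² = π(7.8500e-04 m)² = 1.936e-06 m²
Total conductor length (both ways) L = 2 × 7.38 = 14.76 m
R = ρL/A = (1.52×10^-8)(14.76)/(1.936e-06) = 0.1159 Ω
V = IR = 5.53 × 0.1159 = 0.641 V

0.641 V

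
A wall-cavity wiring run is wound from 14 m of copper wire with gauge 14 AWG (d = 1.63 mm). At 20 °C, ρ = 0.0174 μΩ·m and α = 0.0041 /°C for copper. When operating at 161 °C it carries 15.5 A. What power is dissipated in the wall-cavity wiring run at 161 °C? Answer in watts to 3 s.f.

44.3 W

ρ = 0.0174 μΩ·m = 1.74×10^-8 Ω·m
A = π(1.63/2 mm)² = π(8.1500e-04 m)² = 2.087e-06 m²
R₍20₎ = ρL/A = (1.74×10^-8)(14)/(2.087e-06) = 0.1167 Ω
R₍161₎ = R₍20₎(1 + αΔT) = 0.1167 × (1 + 0.0041×141) = 0.1842 Ω
P = I²R = (15.5)² × 0.1842 = 44.3 W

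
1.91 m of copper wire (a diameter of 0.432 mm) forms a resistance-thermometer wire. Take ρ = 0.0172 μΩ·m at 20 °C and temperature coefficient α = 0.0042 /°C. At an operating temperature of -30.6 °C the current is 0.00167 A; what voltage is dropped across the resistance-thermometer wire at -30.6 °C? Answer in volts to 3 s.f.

2.95×10^-4 V

ρ = 0.0172 μΩ·m = 1.72×10^-8 Ω·m
A = π(d/2)² = π(2.1600e-04 m)² = 1.466e-07 m²
R₍20₎ = ρL/A = (1.72×10^-8)(1.91)/(1.466e-07) = 0.2241 Ω
R₍-30.6₎ = R₍20₎(1 + αΔT) = 0.2241 × (1 + 0.0042×-50.6) = 0.1765 Ω
V = IR = 0.00167 × 0.1765 = 2.95×10^-4 V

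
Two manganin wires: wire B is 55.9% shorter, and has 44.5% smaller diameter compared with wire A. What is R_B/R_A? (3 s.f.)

R ∝ L/d², so R_B/R_A = (1 − 55.9/100) × (1 − 44.5/100)⁻²
= 0.441 × 3.247 = 1.43

1.43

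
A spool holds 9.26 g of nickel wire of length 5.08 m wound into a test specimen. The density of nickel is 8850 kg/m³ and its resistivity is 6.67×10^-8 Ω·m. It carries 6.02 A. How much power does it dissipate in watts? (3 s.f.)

59.6 W

A = m/(density·L) = 0.00926/(8850×5.08) = 2.0597e-07 m²
R = ρL/A = (6.67×10^-8)(5.08)/(2.0597e-07) = 1.645 Ω
P = I²R = (6.02)² × 1.645 = 59.6 W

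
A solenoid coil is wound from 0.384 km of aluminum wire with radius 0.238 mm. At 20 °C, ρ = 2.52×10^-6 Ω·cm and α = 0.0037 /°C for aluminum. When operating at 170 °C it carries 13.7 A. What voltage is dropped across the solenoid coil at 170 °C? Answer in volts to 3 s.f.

1160 V

ρ = 2.52×10^-6 Ω·cm = 2.52×10^-8 Ω·m
A = πr² = π(2.3800e-04 m)² = 1.780e-07 m²
R₍20₎ = ρL/A = (2.52×10^-8)(384)/(1.780e-07) = 54.38 Ω
R₍170₎ = R₍20₎(1 + αΔT) = 54.38 × (1 + 0.0037×150) = 84.56 Ω
V = IR = 13.7 × 84.56 = 1160 V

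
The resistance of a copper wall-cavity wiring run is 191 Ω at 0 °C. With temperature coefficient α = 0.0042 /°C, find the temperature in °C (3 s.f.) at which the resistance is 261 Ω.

87.3 °C

R = R₀(1 + α(T − T₀)) ⇒ T = T₀ + (R/R₀ − 1)/α
T = 0 + (261/191 − 1)/0.0042 = 0 + (0.3665)/0.0042 = 87.3 °C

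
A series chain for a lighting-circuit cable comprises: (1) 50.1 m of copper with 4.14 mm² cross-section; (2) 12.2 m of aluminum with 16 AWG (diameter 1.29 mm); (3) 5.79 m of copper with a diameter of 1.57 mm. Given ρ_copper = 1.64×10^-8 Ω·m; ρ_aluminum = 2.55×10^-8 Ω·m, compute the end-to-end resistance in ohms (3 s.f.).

Seg 1: A = 4.14 mm² = 4.140e-06 m²
R_1 = (1.64×10^-8)(50.1)/(4.140e-06) = 0.1985 Ω
Seg 2: A = π(1.29/2 mm)² = π(6.4500e-04 m)² = 1.307e-06 m²
R_2 = (2.55×10^-8)(12.2)/(1.307e-06) = 0.238 Ω
Seg 3: A = π(d/2)² = π(7.8500e-04 m)² = 1.936e-06 m²
R_3 = (1.64×10^-8)(5.79)/(1.936e-06) = 0.04905 Ω
R_total = R_1 + R_2 + R_3 = 0.486 Ω

0.486 Ω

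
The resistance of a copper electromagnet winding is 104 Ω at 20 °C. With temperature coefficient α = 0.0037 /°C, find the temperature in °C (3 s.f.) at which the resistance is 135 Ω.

101 °C

R = R₀(1 + α(T − T₀)) ⇒ T = T₀ + (R/R₀ − 1)/α
T = 20 + (135/104 − 1)/0.0037 = 20 + (0.2981)/0.0037 = 101 °C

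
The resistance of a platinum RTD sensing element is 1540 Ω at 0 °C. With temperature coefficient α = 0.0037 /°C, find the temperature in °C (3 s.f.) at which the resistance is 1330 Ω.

R = R₀(1 + α(T − T₀)) ⇒ T = T₀ + (R/R₀ − 1)/α
T = 0 + (1330/1540 − 1)/0.0037 = 0 + (-0.1364)/0.0037 = -36.9 °C

-36.9 °C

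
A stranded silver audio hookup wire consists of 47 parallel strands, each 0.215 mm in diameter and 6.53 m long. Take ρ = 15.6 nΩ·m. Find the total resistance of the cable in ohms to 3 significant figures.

0.0597 Ω

ρ = 15.6 nΩ·m = 1.56×10^-8 Ω·m
A_strand = π(1.0750e-04 m)² = 3.631e-08 m²
R_strand = ρL/A = (1.56×10^-8)(6.53)/(3.631e-08) = 2.806 Ω
R_total = R_strand/N = 2.806/47 = 0.0597 Ω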